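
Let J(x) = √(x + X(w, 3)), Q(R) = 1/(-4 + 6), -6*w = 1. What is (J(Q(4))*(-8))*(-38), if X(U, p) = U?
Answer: 304*√3/3 ≈ 175.51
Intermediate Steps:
w = -⅙ (w = -⅙*1 = -⅙ ≈ -0.16667)
Q(R) = ½ (Q(R) = 1/2 = ½)
J(x) = √(-⅙ + x) (J(x) = √(x - ⅙) = √(-⅙ + x))
(J(Q(4))*(-8))*(-38) = ((√(-6 + 36*(½))/6)*(-8))*(-38) = ((√(-6 + 18)/6)*(-8))*(-38) = ((√12/6)*(-8))*(-38) = (((2*√3)/6)*(-8))*(-38) = ((√3/3)*(-8))*(-38) = -8*√3/3*(-38) = 304*√3/3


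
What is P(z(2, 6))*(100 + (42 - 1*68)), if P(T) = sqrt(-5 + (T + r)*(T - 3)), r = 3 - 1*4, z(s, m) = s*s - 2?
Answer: 74*I*sqrt(6) ≈ 181.26*I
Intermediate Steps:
z(s, m) = -2 + s**2 (z(s, m) = s**2 - 2 = -2 + s**2)
r = -1 (r = 3 - 4 = -1)
P(T) = sqrt(-5 + (-1 + T)*(-3 + T)) (P(T) = sqrt(-5 + (T - 1)*(T - 3)) = sqrt(-5 + (-1 + T)*(-3 + T)))
P(z(2, 6))*(100 + (42 - 1*68)) = sqrt(-2 + (-2 + 2**2)**2 - 4*(-2 + 2**2))*(100 + (42 - 1*68)) = sqrt(-2 + (-2 + 4)**2 - 4*(-2 + 4))*(100 + (42 - 68)) = sqrt(-2 + 2**2 - 4*2)*(100 - 26) = sqrt(-2 + 4 - 8)*74 = sqrt(-6)*74 = (I*sqrt(6))*74 = 74*I*sqrt(6)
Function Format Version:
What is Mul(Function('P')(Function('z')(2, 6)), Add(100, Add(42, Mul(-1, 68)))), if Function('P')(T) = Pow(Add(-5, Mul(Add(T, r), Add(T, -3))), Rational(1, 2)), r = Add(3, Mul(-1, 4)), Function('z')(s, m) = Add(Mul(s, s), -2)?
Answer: Mul(74, I, Pow(6, Rational(1, 2))) ≈ Mul(181.26, I)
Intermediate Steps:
Function('z')(s, m) = Add(-2, Pow(s, 2)) (Function('z')(s, m) = Add(Pow(s, 2), -2) = Add(-2, Pow(s, 2)))
r = -1 (r = Add(3, -4) = -1)
Function('P')(T) = Pow(Add(-5, Mul(Add(-1, T), Add(-3, T))), Rational(1, 2)) (Function('P')(T) = Pow(Add(-5, Mul(Add(T, -1), Add(T, -3))), Rational(1, 2)) = Pow(Add(-5, Mul(Add(-1, T), Add(-3, T))), Rational(1, 2)))
Mul(Function('P')(Function('z')(2, 6)), Add(100, Add(42, Mul(-1, 68)))) = Mul(Pow(Add(-2, Pow(Add(-2, Pow(2, 2)), 2), Mul(-4, Add(-2, Pow(2, 2)))), Rational(1, 2)), Add(100, Add(42, Mul(-1, 68)))) = Mul(Pow(Add(-2, Pow(Add(-2, 4), 2), Mul(-4, Add(-2, 4))), Rational(1, 2)), Add(100, Add(42, -68))) = Mul(Pow(Add(-2, Pow(2, 2), Mul(-4, 2)), Rational(1, 2)), Add(100, -26)) = Mul(Pow(Add(-2, 4, -8), Rational(1, 2)), 74) = Mul(Pow(-6, Rational(1, 2)), 74) = Mul(Mul(I, Pow(6, Rational(1, 2))), 74) = Mul(74, I, Pow(6, Rational(1, 2)))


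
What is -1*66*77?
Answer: -5082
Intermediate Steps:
-1*66*77 = -66*77 = -5082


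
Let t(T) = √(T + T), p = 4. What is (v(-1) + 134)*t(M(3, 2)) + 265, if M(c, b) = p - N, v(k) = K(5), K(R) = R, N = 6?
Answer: 265 + 278*I ≈ 265.0 + 278.0*I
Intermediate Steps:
v(k) = 5
M(c, b) = -2 (M(c, b) = 4 - 1*6 = 4 - 6 = -2)
t(T) = √2*√T (t(T) = √(2*T) = √2*√T)
(v(-1) + 134)*t(M(3, 2)) + 265 = (5 + 134)*(√2*√(-2)) + 265 = 139*(√2*(I*√2)) + 265 = 139*(2*I) + 265 = 278*I + 265 = 265 + 278*I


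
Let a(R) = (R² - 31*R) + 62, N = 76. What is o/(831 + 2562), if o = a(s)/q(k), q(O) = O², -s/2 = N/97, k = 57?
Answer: 1063526/103723470513 ≈ 1.0253e-5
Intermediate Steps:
s = -152/97 ≈ -1.5670
a(R) = 62 + R² - 31*R
o = 1063526/30569841 (o = (62 + (-152/97)² - 31*(-152/97))/(57²) = (62 + 23104/9409 + 4712/97)/3249 = (1063526/9409)*(1/3249) = 1063526/30569841 ≈ 0.034790)
o/(831 + 2562) = 1063526/(30569841*(831 + 2562)) = (1063526/30569841)/3393 = (1063526/30569841)*(1/3393) = 1063526/103723470513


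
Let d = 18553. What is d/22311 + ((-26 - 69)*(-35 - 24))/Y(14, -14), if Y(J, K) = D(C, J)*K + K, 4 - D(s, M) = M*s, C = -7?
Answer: -98299729/32172462 ≈ -3.0554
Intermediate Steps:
D(s, M) = 4 - M*s
Y(J, K) = K + K*(4 + 7*J) (Y(J, K) = (4 - 1*J*(-7))*K + K = (4 + 7*J)*K + K = K*(4 + 7*J) + K = K + K*(4 + 7*J))
d/22311 + ((-26 - 69)*(-35 - 24))/Y(14, -14) = 18553/22311 + ((-26 - 69)*(-35 - 24))/((-14*(5 + 7*14))) = 18553*(1/22311) + (-95*(-59))/((-14*(5 + 98))) = 18553/22311 + 5605/((-14*103)) = 18553/22311 + 5605/(-1442) = 18553/22311 + 5605*(-1/1442) = 18553/22311 - 5605/1442 = -98299729/32172462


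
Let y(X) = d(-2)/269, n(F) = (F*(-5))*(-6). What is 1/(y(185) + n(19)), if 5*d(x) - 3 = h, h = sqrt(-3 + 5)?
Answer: 1031148285/587756822407 - 1345*sqrt(2)/587756822407 ≈ 0.0017544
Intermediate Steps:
h = sqrt(2) ≈ 1.4142
d(x) = 3/5 + sqrt(2)/5
n(F) = 30*F (n(F) = -5*F*(-6) = 30*F)
y(X) = 3/1345 + sqrt(2)/1345 (y(X) = (3/5 + sqrt(2)/5)/269 = (3/5 + sqrt(2)/5)*(1/269) = 3/1345 + sqrt(2)/1345)
1/(y(185) + n(19)) = 1/((3/1345 + sqrt(2)/1345) + 30*19) = 1/((3/1345 + sqrt(2)/1345) + 570) = 1/(766653/1345 + sqrt(2)/1345)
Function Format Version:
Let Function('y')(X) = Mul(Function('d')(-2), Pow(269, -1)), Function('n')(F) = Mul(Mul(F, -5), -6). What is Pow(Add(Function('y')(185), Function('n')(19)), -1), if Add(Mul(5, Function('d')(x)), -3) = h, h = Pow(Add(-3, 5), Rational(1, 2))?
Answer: Add(Rational(1031148285, 587756822407), Mul(Rational(-1345, 587756822407), Pow(2, Rational(1, 2)))) ≈ 0.0017544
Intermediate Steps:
h = Pow(2, Rational(1, 2)) ≈ 1.4142
Function('d')(x) = Add(Rational(3, 5), Mul(Rational(1, 5), Pow(2, Rational(1, 2))))
Function('n')(F) = Mul(30, F) (Function('n')(F) = Mul(Mul(-5, F), -6) = Mul(30, F))
Function('y')(X) = Add(Rational(3, 1345), Mul(Rational(1, 1345), Pow(2, Rational(1, 2)))) (Function('y')(X) = Mul(Add(Rational(3, 5), Mul(Rational(1, 5), Pow(2, Rational(1, 2)))), Pow(269, -1)) = Mul(Add(Rational(3, 5), Mul(Rational(1, 5), Pow(2, Rational(1, 2)))), Rational(1, 269)) = Add(Rational(3, 1345), Mul(Rational(1, 1345), Pow(2, Rational(1, 2)))))
Pow(Add(Function('y')(185), Function('n')(19)), -1) = Pow(Add(Add(Rational(3, 1345), Mul(Rational(1, 1345), Pow(2, Rational(1, 2)))), Mul(30, 19)), -1) = Pow(Add(Add(Rational(3, 1345), Mul(Rational(1, 1345), Pow(2, Rational(1, 2)))), 570), -1) = Pow(Add(Rational(766653, 1345), Mul(Rational(1, 1345), Pow(2, Rational(1, 2)))), -1)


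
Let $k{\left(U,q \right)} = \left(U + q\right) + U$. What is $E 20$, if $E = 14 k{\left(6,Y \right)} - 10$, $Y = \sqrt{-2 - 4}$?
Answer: $3160 + 280 i \sqrt{6} \approx 3160.0 + 685.86 i$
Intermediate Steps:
$Y = i \sqrt{6}$ ($Y = \sqrt{-6} = i \sqrt{6} \approx 2.4495 i$)
$k{\left(U,q \right)} = q + 2 U$
$E = 158 + 14 i \sqrt{6}$ ($E = 14 \left(i \sqrt{6} + 2 \cdot 6\right) - 10 = 14 \left(i \sqrt{6} + 12\right) - 10 = 14 \left(12 + i \sqrt{6}\right) - 10 = \left(168 + 14 i \sqrt{6}\right) - 10 = 158 + 14 i \sqrt{6} \approx 158.0 + 34.293 i$)
$E 20 = \left(158 + 14 i \sqrt{6}\right) 20 = 3160 + 280 i \sqrt{6}$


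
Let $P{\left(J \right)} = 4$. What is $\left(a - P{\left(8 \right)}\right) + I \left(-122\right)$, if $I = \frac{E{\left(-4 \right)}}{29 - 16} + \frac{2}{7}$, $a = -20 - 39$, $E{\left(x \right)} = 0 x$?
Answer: $- \frac{685}{7} \approx -97.857$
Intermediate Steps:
$E{\left(x \right)} = 0$
$a = -59$
$I = \frac{2}{7}$ ($I = \frac{0}{29 - 16} + \frac{2}{7} = \frac{0}{13} + 2 \cdot \frac{1}{7} = 0 \cdot \frac{1}{13} + \frac{2}{7} = 0 + \frac{2}{7} = \frac{2}{7} \approx 0.28571$)
$\left(a - P{\left(8 \right)}\right) + I \left(-122\right) = \left(-59 - 4\right) + \frac{2}{7} \left(-122\right) = \left(-59 - 4\right) - \frac{244}{7} = -63 - \frac{244}{7} = - \frac{685}{7}$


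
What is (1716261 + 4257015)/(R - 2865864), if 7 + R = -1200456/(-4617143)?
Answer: -27579469470468/13232135026097 ≈ -2.0843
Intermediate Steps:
R = -31119545/4617143 (R = -7 - 1200456/(-4617143) = -7 - 1200456*(-1/4617143) = -7 + 1200456/4617143 = -31119545/4617143 ≈ -6.7400)
(1716261 + 4257015)/(R - 2865864) = (1716261 + 4257015)/(-31119545/4617143 - 2865864) = 5973276/(-13232135026097/4617143) = 5973276*(-4617143/13232135026097) = -27579469470468/13232135026097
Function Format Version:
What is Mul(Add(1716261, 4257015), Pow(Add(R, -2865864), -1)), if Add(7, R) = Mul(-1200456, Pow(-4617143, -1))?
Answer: Rational(-27579469470468, 13232135026097) ≈ -2.0843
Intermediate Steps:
R = Rational(-31119545, 4617143) (R = Add(-7, Mul(-1200456, Pow(-4617143, -1))) = Add(-7, Mul(-1200456, Rational(-1, 4617143))) = Add(-7, Rational(1200456, 4617143)) = Rational(-31119545, 4617143) ≈ -6.7400)
Mul(Add(1716261, 4257015), Pow(Add(R, -2865864), -1)) = Mul(Add(1716261, 4257015), Pow(Add(Rational(-31119545, 4617143), -2865864), -1)) = Mul(5973276, Pow(Rational(-13232135026097, 4617143), -1)) = Mul(5973276, Rational(-4617143, 13232135026097)) = Rational(-27579469470468, 13232135026097)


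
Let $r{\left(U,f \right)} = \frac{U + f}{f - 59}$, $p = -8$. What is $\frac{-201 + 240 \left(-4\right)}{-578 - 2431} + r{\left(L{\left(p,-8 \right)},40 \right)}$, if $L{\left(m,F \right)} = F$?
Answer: $- \frac{24743}{19057} \approx -1.2984$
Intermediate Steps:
$r{\left(U,f \right)} = \frac{U + f}{-59 + f}$
$\frac{-201 + 240 \left(-4\right)}{-578 - 2431} + r{\left(L{\left(p,-8 \right)},40 \right)} = \frac{-201 + 240 \left(-4\right)}{-578 - 2431} + \frac{-8 + 40}{-59 + 40} = \frac{-201 - 960}{-3009} + \frac{1}{-19} \cdot 32 = \left(-1161\right) \left(- \frac{1}{3009}\right) - \frac{32}{19} = \frac{387}{1003} - \frac{32}{19} = - \frac{24743}{19057}$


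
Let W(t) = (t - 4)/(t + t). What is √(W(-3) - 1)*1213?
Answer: 1213*√6/6 ≈ 495.21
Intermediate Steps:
W(t) = (-4 + t)/(2*t) (W(t) = (-4 + t)/((2*t)) = (-4 + t)*(1/(2*t)) = (-4 + t)/(2*t))
√(W(-3) - 1)*1213 = √((½)*(-4 - 3)/(-3) - 1)*1213 = √((½)*(-⅓)*(-7) - 1)*1213 = √(7/6 - 1)*1213 = √(⅙)*1213 = (√6/6)*1213 = 1213*√6/6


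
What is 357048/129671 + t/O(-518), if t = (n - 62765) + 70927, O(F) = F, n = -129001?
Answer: 15854264833/67169578 ≈ 236.03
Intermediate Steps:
t = -120839 (t = (-129001 - 62765) + 70927 = -191766 + 70927 = -120839)
357048/129671 + t/O(-518) = 357048/129671 - 120839/(-518) = 357048*(1/129671) - 120839*(-1/518) = 357048/129671 + 120839/518 = 15854264833/67169578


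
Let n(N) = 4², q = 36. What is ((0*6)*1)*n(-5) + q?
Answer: 36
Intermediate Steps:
n(N) = 16
((0*6)*1)*n(-5) + q = ((0*6)*1)*16 + 36 = (0*1)*16 + 36 = 0*16 + 36 = 0 + 36 = 36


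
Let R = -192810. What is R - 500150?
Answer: -692960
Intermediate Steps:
R - 500150 = -192810 - 500150 = -692960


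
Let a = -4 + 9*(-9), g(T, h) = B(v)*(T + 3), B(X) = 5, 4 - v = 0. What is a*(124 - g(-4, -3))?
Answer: -10965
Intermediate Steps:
v = 4 (v = 4 - 1*0 = 4 + 0 = 4)
g(T, h) = 15 + 5*T (g(T, h) = 5*(T + 3) = 5*(3 + T) = 15 + 5*T)
a = -85 (a = -4 - 81 = -85)
a*(124 - g(-4, -3)) = -85*(124 - (15 + 5*(-4))) = -85*(124 - (15 - 20)) = -85*(124 - 1*(-5)) = -85*(124 + 5) = -85*129 = -10965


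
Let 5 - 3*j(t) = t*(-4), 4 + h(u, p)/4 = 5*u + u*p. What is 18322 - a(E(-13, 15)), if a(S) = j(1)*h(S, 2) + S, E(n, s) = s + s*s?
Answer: -2030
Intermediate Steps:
h(u, p) = -16 + 20*u + 4*p*u (h(u, p) = -16 + 4*(5*u + u*p) = -16 + 4*(5*u + p*u) = -16 + (20*u + 4*p*u) = -16 + 20*u + 4*p*u)
E(n, s) = s + s²
j(t) = 5/3 + 4*t/3 (j(t) = 5/3 - t*(-4)/3 = 5/3 - (-4)*t/3 = 5/3 + 4*t/3)
a(S) = -48 + 85*S (a(S) = (5/3 + (4/3)*1)*(-16 + 20*S + 4*2*S) + S = (5/3 + 4/3)*(-16 + 20*S + 8*S) + S = 3*(-16 + 28*S) + S = (-48 + 84*S) + S = -48 + 85*S)
18322 - a(E(-13, 15)) = 18322 - (-48 + 85*(15*(1 + 15))) = 18322 - (-48 + 85*(15*16)) = 18322 - (-48 + 85*240) = 18322 - (-48 + 20400) = 18322 - 1*20352 = 18322 - 20352 = -2030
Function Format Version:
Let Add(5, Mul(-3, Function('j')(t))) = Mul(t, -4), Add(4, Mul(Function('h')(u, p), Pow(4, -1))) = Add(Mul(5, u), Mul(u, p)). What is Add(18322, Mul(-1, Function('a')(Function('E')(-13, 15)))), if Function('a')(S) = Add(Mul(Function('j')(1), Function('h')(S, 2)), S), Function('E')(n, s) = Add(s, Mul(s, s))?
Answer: -2030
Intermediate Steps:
Function('h')(u, p) = Add(-16, Mul(20, u), Mul(4, p, u)) (Function('h')(u, p) = Add(-16, Mul(4, Add(Mul(5, u), Mul(u, p)))) = Add(-16, Mul(4, Add(Mul(5, u), Mul(p, u)))) = Add(-16, Add(Mul(20, u), Mul(4, p, u))) = Add(-16, Mul(20, u), Mul(4, p, u)))
Function('E')(n, s) = Add(s, Pow(s, 2))
Function('j')(t) = Add(Rational(5, 3), Mul(Rational(4, 3), t)) (Function('j')(t) = Add(Rational(5, 3), Mul(Rational(-1, 3), Mul(t, -4))) = Add(Rational(5, 3), Mul(Rational(-1, 3), Mul(-4, t))) = Add(Rational(5, 3), Mul(Rational(4, 3), t)))
Function('a')(S) = Add(-48, Mul(85, S)) (Function('a')(S) = Add(Mul(Add(Rational(5, 3), Mul(Rational(4, 3), 1)), Add(-16, Mul(20, S), Mul(4, 2, S))), S) = Add(Mul(Add(Rational(5, 3), Rational(4, 3)), Add(-16, Mul(20, S), Mul(8, S))), S) = Add(Mul(3, Add(-16, Mul(28, S))), S) = Add(Add(-48, Mul(84, S)), S) = Add(-48, Mul(85, S)))
Add(18322, Mul(-1, Function('a')(Function('E')(-13, 15)))) = Add(18322, Mul(-1, Add(-48, Mul(85, Mul(15, Add(1, 15)))))) = Add(18322, Mul(-1, Add(-48, Mul(85, Mul(15, 16))))) = Add(18322, Mul(-1, Add(-48, Mul(85, 240)))) = Add(18322, Mul(-1, Add(-48, 20400))) = Add(18322, Mul(-1, 20352)) = Add(18322, -20352) = -2030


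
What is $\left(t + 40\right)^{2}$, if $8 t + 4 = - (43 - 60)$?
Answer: $\frac{110889}{64} \approx 1732.6$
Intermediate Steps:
$t = \frac{13}{8}$ ($t = - \frac{1}{2} + \frac{\left(-1\right) \left(43 - 60\right)}{8} = - \frac{1}{2} + \frac{\left(-1\right) \left(-17\right)}{8} = - \frac{1}{2} + \frac{1}{8} \cdot 17 = - \frac{1}{2} + \frac{17}{8} = \frac{13}{8} \approx 1.625$)
$\left(t + 40\right)^{2} = \left(\frac{13}{8} + 40\right)^{2} = \left(\frac{333}{8}\right)^{2} = \frac{110889}{64}$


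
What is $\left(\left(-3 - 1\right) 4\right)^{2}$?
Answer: $256$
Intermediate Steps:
$\left(\left(-3 - 1\right) 4\right)^{2} = \left(\left(-4\right) 4\right)^{2} = \left(-16\right)^{2} = 256$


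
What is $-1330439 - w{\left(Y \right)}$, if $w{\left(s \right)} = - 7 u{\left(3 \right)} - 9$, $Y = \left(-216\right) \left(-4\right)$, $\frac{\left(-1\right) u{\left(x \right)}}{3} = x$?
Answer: $-1330493$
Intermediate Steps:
$u{\left(x \right)} = - 3 x$
$Y = 864$
$w{\left(s \right)} = 54$ ($w{\left(s \right)} = - 7 \left(\left(-3\right) 3\right) - 9 = \left(-7\right) \left(-9\right) - 9 = 63 - 9 = 54$)
$-1330439 - w{\left(Y \right)} = -1330439 - 54 = -1330493$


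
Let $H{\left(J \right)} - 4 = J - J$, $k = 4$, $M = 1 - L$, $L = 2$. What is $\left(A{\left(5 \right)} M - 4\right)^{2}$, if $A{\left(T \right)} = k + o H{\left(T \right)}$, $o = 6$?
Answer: $1024$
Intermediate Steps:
$M = -1$ ($M = 1 - 2 = -1$)
$H{\left(J \right)} = 4$ ($H{\left(J \right)} = 4 + \left(J - J\right) = 4 + 0 = 4$)
$A{\left(T \right)} = 28$ ($A{\left(T \right)} = 4 + 6 \cdot 4 = 4 + 24 = 28$)
$\left(A{\left(5 \right)} M - 4\right)^{2} = \left(28 \left(-1\right) - 4\right)^{2} = \left(-28 - 4\right)^{2} = \left(-32\right)^{2} = 1024$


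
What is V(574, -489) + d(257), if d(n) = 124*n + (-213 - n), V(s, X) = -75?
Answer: 31323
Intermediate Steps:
d(n) = -213 + 123*n
V(574, -489) + d(257) = -75 + (-213 + 123*257) = -75 + (-213 + 31611) = -75 + 31398 = 31323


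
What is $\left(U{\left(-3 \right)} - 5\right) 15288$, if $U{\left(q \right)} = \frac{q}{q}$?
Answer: $-61152$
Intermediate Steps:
$U{\left(q \right)} = 1$
$\left(U{\left(-3 \right)} - 5\right) 15288 = \left(1 - 5\right) 15288 = \left(-4\right) 15288 = -61152$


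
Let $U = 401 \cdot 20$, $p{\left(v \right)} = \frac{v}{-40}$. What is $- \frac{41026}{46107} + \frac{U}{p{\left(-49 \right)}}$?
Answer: $\frac{14789115326}{2259243} \approx 6546.0$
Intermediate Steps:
$p{\left(v \right)} = - \frac{v}{40}$ ($p{\left(v \right)} = v \left(- \frac{1}{40}\right) = - \frac{v}{40}$)
$U = 8020$
$- \frac{41026}{46107} + \frac{U}{p{\left(-49 \right)}} = - \frac{41026}{46107} + \frac{8020}{\left(- \frac{1}{40}\right) \left(-49\right)} = \left(-41026\right) \frac{1}{46107} + \frac{8020}{\frac{49}{40}} = - \frac{41026}{46107} + 8020 \cdot \frac{40}{49} = - \frac{41026}{46107} + \frac{320800}{49} = \frac{14789115326}{2259243}$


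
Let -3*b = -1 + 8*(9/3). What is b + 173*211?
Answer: 109486/3 ≈ 36495.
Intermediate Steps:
b = -23/3 (b = -(-1 + 8*(9/3))/3 = -(-1 + 8*(9*(⅓)))/3 = -(-1 + 8*3)/3 = -(-1 + 24)/3 = -⅓*23 = -23/3 ≈ -7.6667)
b + 173*211 = -23/3 + 173*211 = -23/3 + 36503 = 109486/3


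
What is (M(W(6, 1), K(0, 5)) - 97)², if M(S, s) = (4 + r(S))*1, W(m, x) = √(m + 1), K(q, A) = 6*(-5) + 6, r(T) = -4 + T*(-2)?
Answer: 9437 + 388*√7 ≈ 10464.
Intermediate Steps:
r(T) = -4 - 2*T
K(q, A) = -24 (K(q, A) = -30 + 6 = -24)
W(m, x) = √(1 + m)
M(S, s) = -2*S (M(S, s) = (4 + (-4 - 2*S))*1 = -2*S*1 = -2*S)
(M(W(6, 1), K(0, 5)) - 97)² = (-2*√(1 + 6) - 97)² = (-2*√7 - 97)² = (-97 - 2*√7)²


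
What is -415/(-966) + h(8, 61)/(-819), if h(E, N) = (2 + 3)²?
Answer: 15035/37674 ≈ 0.39908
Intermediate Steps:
h(E, N) = 25 (h(E, N) = 5² = 25)
-415/(-966) + h(8, 61)/(-819) = -415/(-966) + 25/(-819) = -415*(-1/966) + 25*(-1/819) = 415/966 - 25/819 = 15035/37674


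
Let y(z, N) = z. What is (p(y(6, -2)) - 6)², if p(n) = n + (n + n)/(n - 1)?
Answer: 144/25 ≈ 5.7600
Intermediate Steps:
p(n) = n + 2*n/(-1 + n) (p(n) = n + (2*n)/(-1 + n) = n + 2*n/(-1 + n))
(p(y(6, -2)) - 6)² = (6*(1 + 6)/(-1 + 6) - 6)² = (6*7/5 - 6)² = (6*(⅕)*7 - 6)² = (42/5 - 6)² = (12/5)² = 144/25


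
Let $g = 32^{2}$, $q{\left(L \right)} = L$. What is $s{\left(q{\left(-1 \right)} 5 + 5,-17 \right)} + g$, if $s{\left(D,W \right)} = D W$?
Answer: $1024$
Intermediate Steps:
$g = 1024$
$s{\left(q{\left(-1 \right)} 5 + 5,-17 \right)} + g = \left(\left(-1\right) 5 + 5\right) \left(-17\right) + 1024 = \left(-5 + 5\right) \left(-17\right) + 1024 = 0 \left(-17\right) + 1024 = 0 + 1024 = 1024$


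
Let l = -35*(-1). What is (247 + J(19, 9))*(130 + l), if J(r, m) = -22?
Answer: 37125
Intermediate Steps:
l = 35
(247 + J(19, 9))*(130 + l) = (247 - 22)*(130 + 35) = 225*165 = 37125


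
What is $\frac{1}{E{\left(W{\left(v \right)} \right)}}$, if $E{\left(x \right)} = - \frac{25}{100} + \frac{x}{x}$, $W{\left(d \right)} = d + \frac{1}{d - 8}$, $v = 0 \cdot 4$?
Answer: $\frac{4}{3} \approx 1.3333$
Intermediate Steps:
$v = 0$
$W{\left(d \right)} = d + \frac{1}{-8 + d}$
$E{\left(x \right)} = \frac{3}{4}$ ($E{\left(x \right)} = \left(-25\right) \frac{1}{100} + 1 = - \frac{1}{4} + 1 = \frac{3}{4}$)
$\frac{1}{E{\left(W{\left(v \right)} \right)}} = \frac{1}{\frac{3}{4}} = \frac{4}{3}$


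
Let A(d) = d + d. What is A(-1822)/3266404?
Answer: -911/816601 ≈ -0.0011156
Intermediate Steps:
A(d) = 2*d
A(-1822)/3266404 = (2*(-1822))/3266404 = -3644*1/3266404 = -911/816601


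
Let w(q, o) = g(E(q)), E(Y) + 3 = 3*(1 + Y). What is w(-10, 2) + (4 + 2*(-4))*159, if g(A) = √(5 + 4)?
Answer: -633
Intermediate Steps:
E(Y) = 3*Y (E(Y) = -3 + 3*(1 + Y) = -3 + (3 + 3*Y) = 3*Y)
g(A) = 3 (g(A) = √9 = 3)
w(q, o) = 3
w(-10, 2) + (4 + 2*(-4))*159 = 3 + (4 + 2*(-4))*159 = 3 + (4 - 8)*159 = 3 - 4*159 = 3 - 636 = -633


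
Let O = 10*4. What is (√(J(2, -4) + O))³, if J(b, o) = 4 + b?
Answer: 46*√46 ≈ 311.99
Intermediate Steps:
O = 40
(√(J(2, -4) + O))³ = (√((4 + 2) + 40))³ = (√(6 + 40))³ = (√46)³ = 46*√46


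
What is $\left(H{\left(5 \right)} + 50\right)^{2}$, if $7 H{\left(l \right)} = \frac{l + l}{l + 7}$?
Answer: $\frac{4431025}{1764} \approx 2511.9$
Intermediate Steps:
$H{\left(l \right)} = \frac{2 l}{7 \left(7 + l\right)}$ ($H{\left(l \right)} = \frac{\left(l + l\right) \frac{1}{l + 7}}{7} = \frac{2 l \frac{1}{7 + l}}{7} = \frac{2 l}{7 \left(7 + l\right)}$)
$\left(H{\left(5 \right)} + 50\right)^{2} = \left(\frac{2}{7} \cdot 5 \frac{1}{7 + 5} + 50\right)^{2} = \left(\frac{2}{7} \cdot 5 \cdot \frac{1}{12} + 50\right)^{2} = \left(\frac{5}{42} + 50\right)^{2} = \left(\frac{2105}{42}\right)^{2} = \frac{4431025}{1764}$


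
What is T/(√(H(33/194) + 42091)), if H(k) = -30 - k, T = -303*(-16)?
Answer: 4848*√1583001394/8159801 ≈ 23.639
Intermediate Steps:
T = 4848
T/(√(H(33/194) + 42091)) = 4848/(√((-30 - 33/194) + 42091)) = 4848/(√(-5853/194 + 42091)) = 4848/(√(8159801/194)) = 4848/((√1583001394/194)) = 4848*(√1583001394/8159801) = 4848*√1583001394/8159801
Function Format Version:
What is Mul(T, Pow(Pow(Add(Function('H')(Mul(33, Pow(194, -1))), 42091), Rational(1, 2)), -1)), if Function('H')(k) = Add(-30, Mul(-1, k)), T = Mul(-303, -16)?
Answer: Mul(Rational(4848, 8159801), Pow(1583001394, Rational(1, 2))) ≈ 23.639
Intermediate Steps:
T = 4848
Mul(T, Pow(Pow(Add(Function('H')(Mul(33, Pow(194, -1))), 42091), Rational(1, 2)), -1)) = Mul(4848, Pow(Pow(Add(Add(-30, Mul(-1, Mul(33, Pow(194, -1)))), 42091), Rational(1, 2)), -1)) = Mul(4848, Pow(Pow(Add(Add(-30, Mul(-1, Mul(33, Rational(1, 194)))), 42091), Rational(1, 2)), -1)) = Mul(4848, Pow(Pow(Add(Add(-30, Mul(-1, Rational(33, 194))), 42091), Rational(1, 2)), -1)) = Mul(4848, Pow(Pow(Add(Add(-30, Rational(-33, 194)), 42091), Rational(1, 2)), -1)) = Mul(4848, Pow(Pow(Add(Rational(-5853, 194), 42091), Rational(1, 2)), -1)) = Mul(4848, Pow(Pow(Rational(8159801, 194), Rational(1, 2)), -1)) = Mul(4848, Pow(Mul(Rational(1, 194), Pow(1583001394, Rational(1, 2))), -1)) = Mul(4848, Mul(Rational(1, 8159801), Pow(1583001394, Rational(1, 2)))) = Mul(Rational(4848, 8159801), Pow(1583001394, Rational(1, 2)))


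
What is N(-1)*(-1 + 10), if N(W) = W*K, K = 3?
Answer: -27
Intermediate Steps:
N(W) = 3*W (N(W) = W*3 = 3*W)
N(-1)*(-1 + 10) = (3*(-1))*(-1 + 10) = -3*9 = -27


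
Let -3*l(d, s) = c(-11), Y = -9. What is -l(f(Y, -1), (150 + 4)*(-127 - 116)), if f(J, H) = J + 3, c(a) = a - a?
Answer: 0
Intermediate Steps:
c(a) = 0
f(J, H) = 3 + J
l(d, s) = 0 (l(d, s) = -⅓*0 = 0)
-l(f(Y, -1), (150 + 4)*(-127 - 116)) = -1*0 = 0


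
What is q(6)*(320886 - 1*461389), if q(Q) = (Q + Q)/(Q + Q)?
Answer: -140503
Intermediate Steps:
q(Q) = 1 (q(Q) = (2*Q)/((2*Q)) = (2*Q)*(1/(2*Q)) = 1)
q(6)*(320886 - 1*461389) = 1*(320886 - 1*461389) = 1*(320886 - 461389) = 1*(-140503) = -140503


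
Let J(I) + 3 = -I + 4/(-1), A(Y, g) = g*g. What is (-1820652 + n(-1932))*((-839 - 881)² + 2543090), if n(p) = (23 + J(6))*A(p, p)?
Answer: 195333637326120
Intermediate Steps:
A(Y, g) = g²
J(I) = -7 - I (J(I) = -3 + (-I + 4/(-1)) = -3 + (-I + 4*(-1)) = -3 + (-I - 4) = -3 + (-4 - I) = -7 - I)
n(p) = 10*p² (n(p) = (23 + (-7 - 1*6))*p² = (23 + (-7 - 6))*p² = (23 - 13)*p² = 10*p²)
(-1820652 + n(-1932))*((-839 - 881)² + 2543090) = (-1820652 + 10*(-1932)²)*((-839 - 881)² + 2543090) = (-1820652 + 10*3732624)*((-1720)² + 2543090) = (-1820652 + 37326240)*(2958400 + 2543090) = 35505588*5501490 = 195333637326120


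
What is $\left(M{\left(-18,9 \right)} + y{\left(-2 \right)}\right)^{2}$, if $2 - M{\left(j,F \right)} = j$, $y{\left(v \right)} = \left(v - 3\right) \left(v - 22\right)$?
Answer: $19600$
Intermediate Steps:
$y{\left(v \right)} = \left(-22 + v\right) \left(-3 + v\right)$ ($y{\left(v \right)} = \left(-3 + v\right) \left(-22 + v\right) = \left(-22 + v\right) \left(-3 + v\right)$)
$M{\left(j,F \right)} = 2 - j$
$\left(M{\left(-18,9 \right)} + y{\left(-2 \right)}\right)^{2} = \left(\left(2 - -18\right) + \left(66 + \left(-2\right)^{2} - -50\right)\right)^{2} = \left(\left(2 + 18\right) + \left(66 + 4 + 50\right)\right)^{2} = \left(20 + 120\right)^{2} = 140^{2} = 19600$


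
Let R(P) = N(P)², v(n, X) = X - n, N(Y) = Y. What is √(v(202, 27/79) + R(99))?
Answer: 2*√14977373/79 ≈ 97.976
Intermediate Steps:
R(P) = P²
√(v(202, 27/79) + R(99)) = √((27/79 - 1*202) + 99²) = √((27*(1/79) - 202) + 9801) = √((27/79 - 202) + 9801) = √(-15931/79 + 9801) = √(758348/79) = 2*√14977373/79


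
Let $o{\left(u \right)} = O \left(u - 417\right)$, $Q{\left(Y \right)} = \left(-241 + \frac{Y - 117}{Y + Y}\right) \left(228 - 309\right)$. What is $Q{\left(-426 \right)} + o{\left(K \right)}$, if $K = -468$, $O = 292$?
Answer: $- \frac{67861977}{284} \approx -2.3895 \cdot 10^{5}$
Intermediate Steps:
$Q{\left(Y \right)} = 19521 - \frac{81 \left(-117 + Y\right)}{2 Y}$ ($Q{\left(Y \right)} = \left(-241 + \frac{-117 + Y}{2 Y}\right) \left(-81\right) = 19521 - \frac{81 \left(-117 + Y\right)}{2 Y}$)
$o{\left(u \right)} = -121764 + 292 u$ ($o{\left(u \right)} = 292 \left(u - 417\right) = 292 \left(-417 + u\right) = -121764 + 292 u$)
$Q{\left(-426 \right)} + o{\left(K \right)} = \frac{1053 \left(9 + 37 \left(-426\right)\right)}{2 \left(-426\right)} + \left(-121764 + 292 \left(-468\right)\right) = \frac{1053}{2} \left(- \frac{1}{426}\right) \left(9 - 15762\right) - 258420 = \frac{1053}{2} \left(- \frac{1}{426}\right) \left(-15753\right) - 258420 = \frac{5529303}{284} - 258420 = - \frac{67861977}{284}$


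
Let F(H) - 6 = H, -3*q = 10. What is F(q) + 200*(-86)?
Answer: -51592/3 ≈ -17197.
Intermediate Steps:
q = -10/3 (q = -⅓*10 = -10/3 ≈ -3.3333)
F(H) = 6 + H
F(q) + 200*(-86) = (6 - 10/3) + 200*(-86) = 8/3 - 17200 = -51592/3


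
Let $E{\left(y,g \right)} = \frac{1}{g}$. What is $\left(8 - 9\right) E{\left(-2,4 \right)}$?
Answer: $- \frac{1}{4} \approx -0.25$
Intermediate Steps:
$\left(8 - 9\right) E{\left(-2,4 \right)} = \frac{8 - 9}{4} = \left(-1\right) \frac{1}{4} = - \frac{1}{4}$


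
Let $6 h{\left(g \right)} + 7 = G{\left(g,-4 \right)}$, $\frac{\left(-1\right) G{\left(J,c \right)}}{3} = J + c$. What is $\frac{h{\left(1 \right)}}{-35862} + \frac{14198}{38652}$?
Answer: $\frac{63644474}{173267253} \approx 0.36732$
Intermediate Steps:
$G{\left(J,c \right)} = - 3 J - 3 c$ ($G{\left(J,c \right)} = - 3 \left(J + c\right) = - 3 J - 3 c$)
$h{\left(g \right)} = \frac{5}{6} - \frac{g}{2}$ ($h{\left(g \right)} = - \frac{7}{6} + \frac{- 3 g - -12}{6} = - \frac{7}{6} + \frac{- 3 g + 12}{6} = - \frac{7}{6} + \frac{12 - 3 g}{6} = - \frac{7}{6} - \left(-2 + \frac{g}{2}\right) = \frac{5}{6} - \frac{g}{2}$)
$\frac{h{\left(1 \right)}}{-35862} + \frac{14198}{38652} = \frac{\frac{5}{6} - \frac{1}{2}}{-35862} + \frac{14198}{38652} = \left(\frac{5}{6} - \frac{1}{2}\right) \left(- \frac{1}{35862}\right) + 14198 \cdot \frac{1}{38652} = \frac{1}{3} \left(- \frac{1}{35862}\right) + \frac{7099}{19326} = - \frac{1}{107586} + \frac{7099}{19326} = \frac{63644474}{173267253}$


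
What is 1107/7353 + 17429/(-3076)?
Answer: -13861145/2513092 ≈ -5.5156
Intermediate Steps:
1107/7353 + 17429/(-3076) = 1107*(1/7353) + 17429*(-1/3076) = 123/817 - 17429/3076 = -13861145/2513092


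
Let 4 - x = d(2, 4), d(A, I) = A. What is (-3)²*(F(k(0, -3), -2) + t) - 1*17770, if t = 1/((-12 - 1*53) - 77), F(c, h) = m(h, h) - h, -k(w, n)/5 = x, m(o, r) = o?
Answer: -2523349/142 ≈ -17770.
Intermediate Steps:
x = 2 (x = 4 - 1*2 = 4 - 2 = 2)
k(w, n) = -10 (k(w, n) = -5*2 = -10)
F(c, h) = 0 (F(c, h) = h - h = 0)
t = -1/142 (t = 1/((-12 - 53) - 77) = 1/(-65 - 77) = 1/(-142) = -1/142 ≈ -0.0070423)
(-3)²*(F(k(0, -3), -2) + t) - 1*17770 = (-3)²*(0 - 1/142) - 1*17770 = 9*(-1/142) - 17770 = -9/142 - 17770 = -2523349/142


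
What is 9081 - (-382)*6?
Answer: 11373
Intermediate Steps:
9081 - (-382)*6 = 9081 - 1*(-2292) = 9081 + 2292 = 11373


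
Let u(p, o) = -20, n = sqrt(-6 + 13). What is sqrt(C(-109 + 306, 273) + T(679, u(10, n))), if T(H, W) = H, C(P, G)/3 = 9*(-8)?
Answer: sqrt(463) ≈ 21.517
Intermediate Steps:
n = sqrt(7) ≈ 2.6458
C(P, G) = -216 (C(P, G) = 3*(9*(-8)) = 3*(-72) = -216)
sqrt(C(-109 + 306, 273) + T(679, u(10, n))) = sqrt(-216 + 679) = sqrt(463)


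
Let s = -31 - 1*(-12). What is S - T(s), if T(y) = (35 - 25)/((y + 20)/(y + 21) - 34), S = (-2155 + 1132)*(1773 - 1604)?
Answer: -11583409/67 ≈ -1.7289e+5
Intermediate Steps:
S = -172887 (S = -1023*169 = -172887)
s = -19 (s = -31 + 12 = -19)
T(y) = 10/(-34 + (20 + y)/(21 + y)) (T(y) = 10/((20 + y)/(21 + y) - 34) = 10/(-34 + (20 + y)/(21 + y)))
S - T(s) = -172887 - 10*(-21 - 1*(-19))/(694 + 33*(-19)) = -172887 - 10*(-21 + 19)/(694 - 627) = -172887 - 10*(-2)/67 = -172887 - 1*(-20/67) = -172887 + 20/67 = -11583409/67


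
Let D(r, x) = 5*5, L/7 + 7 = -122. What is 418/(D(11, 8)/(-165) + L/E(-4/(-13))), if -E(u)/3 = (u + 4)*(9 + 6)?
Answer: 183920/1983 ≈ 92.748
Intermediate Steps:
L = -903 (L = -49 + 7*(-122) = -49 - 854 = -903)
D(r, x) = 25
E(u) = -180 - 45*u (E(u) = -3*(u + 4)*(9 + 6) = -3*(4 + u)*15 = -3*(60 + 15*u) = -180 - 45*u)
418/(D(11, 8)/(-165) + L/E(-4/(-13))) = 418/(25/(-165) - 903/(-180 - (-180)/(-13))) = 418/(25*(-1/165) - 903/(-180 - (-180)*(-1)/13)) = 418/(-5/33 - 903/(-180 - 45*4/13)) = 418/(-5/33 - 903/(-180 - 180/13)) = 418/(-5/33 - 903/(-2520/13)) = 418/(-5/33 - 903*(-13/2520)) = 418/(-5/33 + 559/120) = 418/(1983/440) = 418*(440/1983) = 183920/1983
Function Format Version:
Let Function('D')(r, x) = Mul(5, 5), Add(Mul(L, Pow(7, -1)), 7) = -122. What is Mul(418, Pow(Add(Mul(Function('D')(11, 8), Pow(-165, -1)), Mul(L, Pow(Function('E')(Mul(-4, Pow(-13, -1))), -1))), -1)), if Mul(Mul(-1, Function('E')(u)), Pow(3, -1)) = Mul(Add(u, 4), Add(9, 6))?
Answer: Rational(183920, 1983) ≈ 92.748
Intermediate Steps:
L = -903 (L = Add(-49, Mul(7, -122)) = Add(-49, -854) = -903)
Function('D')(r, x) = 25
Function('E')(u) = Add(-180, Mul(-45, u)) (Function('E')(u) = Mul(-3, Mul(Add(u, 4), Add(9, 6))) = Mul(-3, Mul(Add(4, u), 15)) = Mul(-3, Add(60, Mul(15, u))) = Add(-180, Mul(-45, u)))
Mul(418, Pow(Add(Mul(Function('D')(11, 8), Pow(-165, -1)), Mul(L, Pow(Function('E')(Mul(-4, Pow(-13, -1))), -1))), -1)) = Mul(418, Pow(Add(Mul(25, Pow(-165, -1)), Mul(-903, Pow(Add(-180, Mul(-45, Mul(-4, Pow(-13, -1)))), -1))), -1)) = Mul(418, Pow(Add(Mul(25, Rational(-1, 165)), Mul(-903, Pow(Add(-180, Mul(-45, Mul(-4, Rational(-1, 13)))), -1))), -1)) = Mul(418, Pow(Add(Rational(-5, 33), Mul(-903, Pow(Add(-180, Mul(-45, Rational(4, 13))), -1))), -1)) = Mul(418, Pow(Add(Rational(-5, 33), Mul(-903, Pow(Add(-180, Rational(-180, 13)), -1))), -1)) = Mul(418, Pow(Add(Rational(-5, 33), Mul(-903, Pow(Rational(-2520, 13), -1))), -1)) = Mul(418, Pow(Add(Rational(-5, 33), Mul(-903, Rational(-13, 2520))), -1)) = Mul(418, Pow(Add(Rational(-5, 33), Rational(559, 120)), -1)) = Mul(418, Pow(Rational(1983, 440), -1)) = Mul(418, Rational(440, 1983)) = Rational(183920, 1983)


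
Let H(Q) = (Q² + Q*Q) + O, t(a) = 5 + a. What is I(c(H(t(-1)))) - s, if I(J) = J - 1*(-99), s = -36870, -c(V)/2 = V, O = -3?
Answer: 36911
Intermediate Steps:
H(Q) = -3 + 2*Q² (H(Q) = (Q² + Q*Q) - 3 = (Q² + Q²) - 3 = 2*Q² - 3 = -3 + 2*Q²)
c(V) = -2*V
I(J) = 99 + J (I(J) = J + 99 = 99 + J)
I(c(H(t(-1)))) - s = (99 - 2*(-3 + 2*(5 - 1)²)) - 1*(-36870) = (99 - 2*(-3 + 2*4²)) + 36870 = (99 - 2*(-3 + 2*16)) + 36870 = (99 - 2*(-3 + 32)) + 36870 = (99 - 2*29) + 36870 = (99 - 58) + 36870 = 41 + 36870 = 36911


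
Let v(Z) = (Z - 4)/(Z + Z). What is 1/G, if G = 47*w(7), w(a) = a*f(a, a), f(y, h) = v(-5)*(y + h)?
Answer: 5/20727 ≈ 0.00024123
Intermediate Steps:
v(Z) = (-4 + Z)/(2*Z) (v(Z) = (-4 + Z)/((2*Z)) = (-4 + Z)*(1/(2*Z)) = (-4 + Z)/(2*Z))
f(y, h) = 9*h/10 + 9*y/10 (f(y, h) = ((1/2)*(-4 - 5)/(-5))*(y + h) = ((1/2)*(-1/5)*(-9))*(h + y) = 9*(h + y)/10 = 9*h/10 + 9*y/10)
w(a) = 9*a**2/5 (w(a) = a*(9*a/10 + 9*a/10) = a*(9*a/5) = 9*a**2/5)
G = 20727/5 (G = 47*((9/5)*7**2) = 47*((9/5)*49) = 47*(441/5) = 20727/5 ≈ 4145.4)
1/G = 1/(20727/5) = 5/20727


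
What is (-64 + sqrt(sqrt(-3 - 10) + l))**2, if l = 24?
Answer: (64 - sqrt(24 + I*sqrt(13)))**2 ≈ 3491.2 - 43.37*I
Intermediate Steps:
(-64 + sqrt(sqrt(-3 - 10) + l))**2 = (-64 + sqrt(sqrt(-3 - 10) + 24))**2 = (-64 + sqrt(sqrt(-13) + 24))**2 = (-64 + sqrt(I*sqrt(13) + 24))**2 = (-64 + sqrt(24 + I*sqrt(13)))**2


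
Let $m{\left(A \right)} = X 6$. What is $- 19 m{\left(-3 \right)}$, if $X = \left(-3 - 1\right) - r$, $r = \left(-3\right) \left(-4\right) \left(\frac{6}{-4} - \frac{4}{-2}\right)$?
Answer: $1140$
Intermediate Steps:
$r = 6$ ($r = 12 \left(6 \left(- \frac{1}{4}\right) - -2\right) = 12 \left(- \frac{3}{2} + 2\right) = 12 \cdot \frac{1}{2} = 6$)
$X = -10$ ($X = \left(-3 - 1\right) - 6 = -4 - 6 = -10$)
$m{\left(A \right)} = -60$ ($m{\left(A \right)} = \left(-10\right) 6 = -60$)
$- 19 m{\left(-3 \right)} = \left(-19\right) \left(-60\right) = 1140$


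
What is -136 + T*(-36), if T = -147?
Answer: 5156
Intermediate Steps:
-136 + T*(-36) = -136 - 147*(-36) = -136 + 5292 = 5156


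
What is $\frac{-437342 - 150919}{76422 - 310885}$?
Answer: $\frac{588261}{234463} \approx 2.509$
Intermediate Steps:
$\frac{-437342 - 150919}{76422 - 310885} = - \frac{588261}{76422 - 310885} = - \frac{588261}{-234463} = \left(-588261\right) \left(- \frac{1}{234463}\right) = \frac{588261}{234463}$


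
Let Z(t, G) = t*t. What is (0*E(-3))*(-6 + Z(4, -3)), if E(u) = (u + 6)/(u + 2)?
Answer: 0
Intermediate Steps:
Z(t, G) = t²
E(u) = (6 + u)/(2 + u)
(0*E(-3))*(-6 + Z(4, -3)) = (0*((6 - 3)/(2 - 3)))*(-6 + 4²) = (0*(3/(-1)))*(-6 + 16) = (0*(-1*3))*10 = (0*(-3))*10 = 0*10 = 0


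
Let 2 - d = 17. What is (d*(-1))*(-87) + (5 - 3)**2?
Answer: -1301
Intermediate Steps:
d = -15 (d = 2 - 1*17 = 2 - 17 = -15)
(d*(-1))*(-87) + (5 - 3)**2 = -15*(-1)*(-87) + (5 - 3)**2 = 15*(-87) + 2**2 = -1305 + 4 = -1301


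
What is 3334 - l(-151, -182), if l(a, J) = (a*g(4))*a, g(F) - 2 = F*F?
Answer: -407084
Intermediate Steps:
g(F) = 2 + F² (g(F) = 2 + F*F = 2 + F²)
l(a, J) = 18*a² (l(a, J) = (a*(2 + 4²))*a = (a*(2 + 16))*a = (a*18)*a = (18*a)*a = 18*a²)
3334 - l(-151, -182) = 3334 - 18*(-151)² = 3334 - 18*22801 = 3334 - 1*410418 = 3334 - 410418 = -407084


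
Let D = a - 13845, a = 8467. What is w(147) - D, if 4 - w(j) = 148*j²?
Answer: -3192750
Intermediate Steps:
w(j) = 4 - 148*j²
D = -5378 (D = 8467 - 13845 = -5378)
w(147) - D = (4 - 148*147²) - 1*(-5378) = (4 - 148*21609) + 5378 = (4 - 3198132) + 5378 = -3198128 + 5378 = -3192750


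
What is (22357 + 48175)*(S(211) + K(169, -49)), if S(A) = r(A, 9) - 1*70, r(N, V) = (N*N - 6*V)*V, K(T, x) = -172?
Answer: 28210049252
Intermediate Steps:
r(N, V) = V*(N² - 6*V) (r(N, V) = (N² - 6*V)*V = V*(N² - 6*V))
S(A) = -556 + 9*A² (S(A) = 9*(A² - 6*9) - 1*70 = 9*(A² - 54) - 70 = 9*(-54 + A²) - 70 = (-486 + 9*A²) - 70 = -556 + 9*A²)
(22357 + 48175)*(S(211) + K(169, -49)) = (22357 + 48175)*((-556 + 9*211²) - 172) = 70532*((-556 + 9*44521) - 172) = 70532*((-556 + 400689) - 172) = 70532*(400133 - 172) = 70532*399961 = 28210049252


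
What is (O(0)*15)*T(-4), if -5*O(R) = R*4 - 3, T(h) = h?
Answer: -36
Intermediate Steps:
O(R) = ⅗ - 4*R/5 (O(R) = -(R*4 - 3)/5 = -(4*R - 3)/5 = -(-3 + 4*R)/5 = ⅗ - 4*R/5)
(O(0)*15)*T(-4) = ((⅗ - ⅘*0)*15)*(-4) = ((⅗ + 0)*15)*(-4) = ((⅗)*15)*(-4) = 9*(-4) = -36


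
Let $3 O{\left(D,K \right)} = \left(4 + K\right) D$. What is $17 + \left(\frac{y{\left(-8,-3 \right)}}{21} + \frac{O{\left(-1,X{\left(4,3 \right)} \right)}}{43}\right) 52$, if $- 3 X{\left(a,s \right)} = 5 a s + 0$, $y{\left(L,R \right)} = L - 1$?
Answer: $\frac{1051}{903} \approx 1.1639$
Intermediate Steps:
$y{\left(L,R \right)} = -1 + L$
$X{\left(a,s \right)} = - \frac{5 a s}{3}$ ($X{\left(a,s \right)} = - \frac{5 a s + 0}{3} = - \frac{5 a s}{3}$)
$O{\left(D,K \right)} = \frac{D \left(4 + K\right)}{3}$ ($O{\left(D,K \right)} = \frac{\left(4 + K\right) D}{3} = \frac{D \left(4 + K\right)}{3}$)
$17 + \left(\frac{y{\left(-8,-3 \right)}}{21} + \frac{O{\left(-1,X{\left(4,3 \right)} \right)}}{43}\right) 52 = 17 + \left(\frac{-1 - 8}{21} + \frac{\frac{1}{3} \left(-1\right) \left(4 - \frac{20}{3} \cdot 3\right)}{43}\right) 52 = 17 + \left(\left(-9\right) \frac{1}{21} + \frac{1}{3} \left(-1\right) \left(4 - 20\right) \frac{1}{43}\right) 52 = 17 + \left(- \frac{3}{7} + \frac{1}{3} \left(-1\right) \left(-16\right) \frac{1}{43}\right) 52 = 17 + \left(- \frac{3}{7} + \frac{16}{3} \cdot \frac{1}{43}\right) 52 = 17 + \left(- \frac{3}{7} + \frac{16}{129}\right) 52 = 17 - \frac{14300}{903} = \frac{1051}{903}$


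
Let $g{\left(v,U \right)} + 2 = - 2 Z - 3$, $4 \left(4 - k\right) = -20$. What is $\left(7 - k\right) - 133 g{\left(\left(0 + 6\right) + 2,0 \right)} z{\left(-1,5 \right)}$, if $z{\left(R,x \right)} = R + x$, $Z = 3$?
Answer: $5850$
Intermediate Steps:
$k = 9$ ($k = 4 - -5 = 4 + 5 = 9$)
$g{\left(v,U \right)} = -11$ ($g{\left(v,U \right)} = -2 - 9 = -11$)
$\left(7 - k\right) - 133 g{\left(\left(0 + 6\right) + 2,0 \right)} z{\left(-1,5 \right)} = \left(7 - 9\right) - 133 \left(- 11 \left(-1 + 5\right)\right) = \left(7 - 9\right) - 133 \left(\left(-11\right) 4\right) = -2 - -5852 = -2 + 5852 = 5850$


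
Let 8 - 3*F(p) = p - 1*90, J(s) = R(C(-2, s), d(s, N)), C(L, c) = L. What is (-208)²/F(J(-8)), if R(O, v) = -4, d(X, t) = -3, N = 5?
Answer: 21632/17 ≈ 1272.5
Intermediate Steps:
J(s) = -4
F(p) = 98/3 - p/3 (F(p) = 8/3 - (p - 1*90)/3 = 8/3 - (p - 90)/3 = 8/3 - (-90 + p)/3 = 8/3 + (30 - p/3) = 98/3 - p/3)
(-208)²/F(J(-8)) = (-208)²/(98/3 - ⅓*(-4)) = 43264/(98/3 + 4/3) = 43264/34 = 43264*(1/34) = 21632/17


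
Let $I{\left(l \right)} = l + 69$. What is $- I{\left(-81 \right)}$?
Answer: $12$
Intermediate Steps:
$I{\left(l \right)} = 69 + l$
$- I{\left(-81 \right)} = - (69 - 81) = \left(-1\right) \left(-12\right) = 12$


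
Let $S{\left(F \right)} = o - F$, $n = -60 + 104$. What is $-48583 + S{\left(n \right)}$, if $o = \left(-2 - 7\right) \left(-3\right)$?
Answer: $-48600$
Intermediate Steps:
$o = 27$ ($o = \left(-9\right) \left(-3\right) = 27$)
$n = 44$
$S{\left(F \right)} = 27 - F$
$-48583 + S{\left(n \right)} = -48583 + \left(27 - 44\right) = -48583 - 17 = -48600$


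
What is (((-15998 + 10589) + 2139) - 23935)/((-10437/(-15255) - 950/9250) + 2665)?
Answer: -204739389/20060633 ≈ -10.206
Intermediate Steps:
(((-15998 + 10589) + 2139) - 23935)/((-10437/(-15255) - 950/9250) + 2665) = ((-5409 + 2139) - 23935)/((-10437*(-1/15255) - 950*1/9250) + 2665) = (-3270 - 23935)/((3479/5085 - 19/185) + 2665) = -27205/(21880/37629 + 2665) = -27205/100303165/37629 = -27205*37629/100303165 = -204739389/20060633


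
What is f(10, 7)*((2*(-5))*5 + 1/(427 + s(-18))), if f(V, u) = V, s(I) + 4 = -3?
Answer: -20999/42 ≈ -499.98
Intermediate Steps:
s(I) = -7 (s(I) = -4 - 3 = -7)
f(10, 7)*((2*(-5))*5 + 1/(427 + s(-18))) = 10*((2*(-5))*5 + 1/(427 - 7)) = 10*(-10*5 + 1/420) = 10*(-50 + 1/420) = 10*(-20999/420) = -20999/42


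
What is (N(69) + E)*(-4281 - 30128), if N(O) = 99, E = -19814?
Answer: 678373435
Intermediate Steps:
(N(69) + E)*(-4281 - 30128) = (99 - 19814)*(-4281 - 30128) = -19715*(-34409) = 678373435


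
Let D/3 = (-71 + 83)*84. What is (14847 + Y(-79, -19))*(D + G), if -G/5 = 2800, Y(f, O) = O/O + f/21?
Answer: -488791072/3 ≈ -1.6293e+8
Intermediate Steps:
Y(f, O) = 1 + f/21 (Y(f, O) = 1 + f*(1/21) = 1 + f/21)
D = 3024 (D = 3*((-71 + 83)*84) = 3*(12*84) = 3*1008 = 3024)
G = -14000 (G = -5*2800 = -14000)
(14847 + Y(-79, -19))*(D + G) = (14847 + (1 + (1/21)*(-79)))*(3024 - 14000) = (14847 + (1 - 79/21))*(-10976) = (14847 - 58/21)*(-10976) = (311729/21)*(-10976) = -488791072/3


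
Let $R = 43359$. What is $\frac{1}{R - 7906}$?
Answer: $\frac{1}{35453} \approx 2.8206 \cdot 10^{-5}$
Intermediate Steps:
$\frac{1}{R - 7906} = \frac{1}{43359 - 7906} = \frac{1}{35453}$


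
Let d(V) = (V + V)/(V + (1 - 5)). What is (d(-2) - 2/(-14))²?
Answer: 289/441 ≈ 0.65533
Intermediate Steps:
d(V) = 2*V/(-4 + V) (d(V) = (2*V)/(V - 4) = (2*V)/(-4 + V) = 2*V/(-4 + V))
(d(-2) - 2/(-14))² = (2*(-2)/(-4 - 2) - 2/(-14))² = (2*(-2)/(-6) - 2*(-1/14))² = (2*(-2)*(-⅙) + ⅐)² = (⅔ + ⅐)² = (17/21)² = 289/441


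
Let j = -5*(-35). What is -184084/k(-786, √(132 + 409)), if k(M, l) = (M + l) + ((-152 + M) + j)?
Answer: 71286529/599715 + 46021*√541/599715 ≈ 120.65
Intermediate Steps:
j = 175
k(M, l) = 23 + l + 2*M (k(M, l) = (M + l) + ((-152 + M) + 175) = (M + l) + (23 + M) = 23 + l + 2*M)
-184084/k(-786, √(132 + 409)) = -184084/(23 + √(132 + 409) + 2*(-786)) = -184084/(23 + √541 - 1572) = -184084/(-1549 + √541)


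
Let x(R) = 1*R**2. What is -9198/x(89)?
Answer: -9198/7921 ≈ -1.1612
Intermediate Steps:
x(R) = R**2
-9198/x(89) = -9198/(89**2) = -9198/7921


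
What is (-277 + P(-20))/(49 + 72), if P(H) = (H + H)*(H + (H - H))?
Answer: 523/121 ≈ 4.3223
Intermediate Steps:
P(H) = 2*H² (P(H) = (2*H)*(H + 0) = (2*H)*H = 2*H²)
(-277 + P(-20))/(49 + 72) = (-277 + 2*(-20)²)/(49 + 72) = (-277 + 2*400)/121 = (-277 + 800)*(1/121) = 523*(1/121) = 523/121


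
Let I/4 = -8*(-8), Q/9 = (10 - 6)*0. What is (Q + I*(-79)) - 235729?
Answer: -255953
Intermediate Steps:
Q = 0 (Q = 9*((10 - 6)*0) = 9*(4*0) = 9*0 = 0)
I = 256 (I = 4*(-8*(-8)) = 4*64 = 256)
(Q + I*(-79)) - 235729 = (0 + 256*(-79)) - 235729 = (0 - 20224) - 235729 = -20224 - 235729 = -255953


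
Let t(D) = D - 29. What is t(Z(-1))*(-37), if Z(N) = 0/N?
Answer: 1073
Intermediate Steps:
Z(N) = 0
t(D) = -29 + D
t(Z(-1))*(-37) = (-29 + 0)*(-37) = -29*(-37) = 1073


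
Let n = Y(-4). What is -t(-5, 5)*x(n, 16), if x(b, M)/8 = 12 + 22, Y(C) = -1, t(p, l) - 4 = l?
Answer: -2448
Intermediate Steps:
t(p, l) = 4 + l
n = -1
x(b, M) = 272 (x(b, M) = 8*(12 + 22) = 8*34 = 272)
-t(-5, 5)*x(n, 16) = -(4 + 5)*272 = -9*272 = -1*2448 = -2448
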